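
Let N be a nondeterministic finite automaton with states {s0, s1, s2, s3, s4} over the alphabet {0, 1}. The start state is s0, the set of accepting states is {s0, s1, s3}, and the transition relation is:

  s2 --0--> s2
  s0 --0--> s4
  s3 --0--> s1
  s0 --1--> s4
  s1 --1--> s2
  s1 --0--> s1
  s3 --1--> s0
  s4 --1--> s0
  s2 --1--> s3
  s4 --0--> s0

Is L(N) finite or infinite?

infinite

State s0 is reachable from the start and can reach an accepting state, and it lies on the cycle s0 → s4 → s0.
Traversing that cycle any number of times yields accepted strings of unbounded length, so the language is infinite.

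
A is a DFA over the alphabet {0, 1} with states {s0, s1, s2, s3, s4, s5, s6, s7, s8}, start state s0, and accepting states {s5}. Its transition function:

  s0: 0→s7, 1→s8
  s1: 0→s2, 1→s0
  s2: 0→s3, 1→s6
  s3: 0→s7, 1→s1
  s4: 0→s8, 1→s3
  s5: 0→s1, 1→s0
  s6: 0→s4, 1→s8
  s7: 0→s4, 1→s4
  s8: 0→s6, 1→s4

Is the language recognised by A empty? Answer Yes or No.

Yes

The states reachable from the start state are {s0, s1, s2, s3, s4, s6, s7, s8}.
None of the accepting states {s5} is reachable, so no string is accepted and L(A) = ∅.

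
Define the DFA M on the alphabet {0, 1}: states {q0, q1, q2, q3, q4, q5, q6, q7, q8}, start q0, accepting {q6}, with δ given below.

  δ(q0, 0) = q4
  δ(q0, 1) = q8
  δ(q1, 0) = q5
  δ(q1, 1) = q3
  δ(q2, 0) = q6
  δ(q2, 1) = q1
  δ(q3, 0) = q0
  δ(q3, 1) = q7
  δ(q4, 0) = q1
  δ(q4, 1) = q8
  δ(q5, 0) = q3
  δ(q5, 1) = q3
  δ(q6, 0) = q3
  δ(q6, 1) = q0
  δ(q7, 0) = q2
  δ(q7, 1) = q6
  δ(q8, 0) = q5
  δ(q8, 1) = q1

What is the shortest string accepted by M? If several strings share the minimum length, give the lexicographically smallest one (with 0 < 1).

A breadth-first search from q0 reaches an accepting state first via the path q0 → q4 → q1 → q3 → q7 → q6 on input 00111.
No string of length < 5 is accepted (BFS exhausts all shorter strings without reaching an accepting state), and 00111 is the lexicographically least accepting string of length 5.

00111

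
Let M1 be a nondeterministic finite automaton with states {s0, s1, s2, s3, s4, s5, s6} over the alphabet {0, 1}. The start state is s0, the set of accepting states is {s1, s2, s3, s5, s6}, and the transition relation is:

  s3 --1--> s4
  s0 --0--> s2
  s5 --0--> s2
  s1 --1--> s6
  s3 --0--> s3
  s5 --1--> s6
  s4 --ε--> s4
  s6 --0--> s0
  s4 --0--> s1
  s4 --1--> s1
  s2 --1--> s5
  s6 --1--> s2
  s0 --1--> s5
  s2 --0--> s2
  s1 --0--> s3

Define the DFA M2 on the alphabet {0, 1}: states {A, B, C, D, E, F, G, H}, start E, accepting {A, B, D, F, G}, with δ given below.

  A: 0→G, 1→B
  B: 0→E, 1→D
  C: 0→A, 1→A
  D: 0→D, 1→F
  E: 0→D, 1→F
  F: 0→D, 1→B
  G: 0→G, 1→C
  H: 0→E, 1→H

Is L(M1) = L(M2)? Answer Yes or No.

Exploring the product automaton M1 × M2 from the start pair (s0, E), following both machines on each input symbol, reaches 4 state pairs: (s0, E), (s2, D), (s5, F), (s6, B).
M1 accepts in {s1, s2, s3, s5, s6} and M2 accepts in {A, B, D, F, G}. In every reachable pair the two components are either both accepting — (s2, D), (s5, F), (s6, B) — or both non-accepting, so no string is accepted by exactly one of the machines: L(M1) \ L(M2) and L(M2) \ L(M1) are both empty.
Hence every string is accepted by M1 iff it is accepted by M2, and the two languages coincide.

Yes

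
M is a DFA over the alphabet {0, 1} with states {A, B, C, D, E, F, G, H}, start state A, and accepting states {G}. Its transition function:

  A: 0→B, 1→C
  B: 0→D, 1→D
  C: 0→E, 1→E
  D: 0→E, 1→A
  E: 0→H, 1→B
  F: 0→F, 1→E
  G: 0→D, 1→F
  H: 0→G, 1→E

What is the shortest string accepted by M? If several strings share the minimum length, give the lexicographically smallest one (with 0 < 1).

1000

A breadth-first search from A reaches an accepting state first via the path A → C → E → H → G on input 1000.
No string of length < 4 is accepted (BFS exhausts all shorter strings without reaching an accepting state), and 1000 is the lexicographically least accepting string of length 4.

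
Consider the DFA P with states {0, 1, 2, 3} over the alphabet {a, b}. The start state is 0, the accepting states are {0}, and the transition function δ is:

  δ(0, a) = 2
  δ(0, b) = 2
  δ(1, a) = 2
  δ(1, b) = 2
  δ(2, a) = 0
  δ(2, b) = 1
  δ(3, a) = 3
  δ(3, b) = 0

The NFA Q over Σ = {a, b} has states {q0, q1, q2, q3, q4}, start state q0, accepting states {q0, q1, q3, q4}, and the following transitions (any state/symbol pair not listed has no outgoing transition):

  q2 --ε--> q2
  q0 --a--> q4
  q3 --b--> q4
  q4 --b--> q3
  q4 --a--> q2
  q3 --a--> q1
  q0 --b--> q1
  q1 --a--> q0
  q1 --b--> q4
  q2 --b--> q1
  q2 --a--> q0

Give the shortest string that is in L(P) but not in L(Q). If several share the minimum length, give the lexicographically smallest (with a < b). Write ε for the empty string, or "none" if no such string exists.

aa

The string aa is accepted by P but not by Q.
No shorter string lies in the difference, and aa is the lexicographically first length-2 string in L(P) \ L(Q).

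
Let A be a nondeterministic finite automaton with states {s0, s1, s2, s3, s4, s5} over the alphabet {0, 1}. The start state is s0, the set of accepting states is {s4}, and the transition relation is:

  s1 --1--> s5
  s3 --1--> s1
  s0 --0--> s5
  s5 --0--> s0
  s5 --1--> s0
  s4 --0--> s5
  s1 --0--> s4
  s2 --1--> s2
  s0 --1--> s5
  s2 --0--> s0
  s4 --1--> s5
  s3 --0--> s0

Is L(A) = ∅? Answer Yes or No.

The states reachable from the start state are {s0, s5}.
None of the accepting states {s4} is reachable, so no string is accepted and L(A) = ∅.

Yes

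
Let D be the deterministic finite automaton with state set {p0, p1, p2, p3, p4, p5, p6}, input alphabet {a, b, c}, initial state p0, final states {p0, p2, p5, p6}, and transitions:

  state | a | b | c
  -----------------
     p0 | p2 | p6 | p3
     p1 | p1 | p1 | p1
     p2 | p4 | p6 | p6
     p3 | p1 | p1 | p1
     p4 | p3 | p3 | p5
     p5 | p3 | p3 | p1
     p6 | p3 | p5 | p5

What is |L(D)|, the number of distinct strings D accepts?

12

The useful subgraph on states {p0, p2, p4, p5, p6} is acyclic, so L(D) is finite; the longest accepting path visits 4 useful states, giving maximum string length 3.
Counting accepting paths from p0 by length: 1 of length 0, 2 of length 1, 4 of length 2, 5 of length 3. Total 12.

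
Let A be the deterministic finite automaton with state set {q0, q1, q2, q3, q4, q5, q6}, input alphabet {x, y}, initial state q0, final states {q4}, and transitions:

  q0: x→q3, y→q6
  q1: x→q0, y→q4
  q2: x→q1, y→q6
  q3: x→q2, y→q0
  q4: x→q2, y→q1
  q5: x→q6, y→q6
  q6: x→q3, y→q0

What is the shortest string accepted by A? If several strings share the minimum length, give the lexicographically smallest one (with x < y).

A breadth-first search from q0 reaches an accepting state first via the path q0 → q3 → q2 → q1 → q4 on input xxxy.
No string of length < 4 is accepted (BFS exhausts all shorter strings without reaching an accepting state), and xxxy is the lexicographically least accepting string of length 4.

xxxy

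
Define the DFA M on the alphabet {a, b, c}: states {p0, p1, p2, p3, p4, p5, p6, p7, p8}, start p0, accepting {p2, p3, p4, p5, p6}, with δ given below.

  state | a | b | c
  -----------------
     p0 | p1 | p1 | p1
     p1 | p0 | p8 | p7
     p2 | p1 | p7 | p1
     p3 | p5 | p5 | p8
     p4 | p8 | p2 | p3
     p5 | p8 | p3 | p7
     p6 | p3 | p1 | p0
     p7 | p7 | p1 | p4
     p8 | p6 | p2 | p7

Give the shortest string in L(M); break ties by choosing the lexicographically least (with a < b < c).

aba

A breadth-first search from p0 reaches an accepting state first via the path p0 → p1 → p8 → p6 on input aba.
No string of length < 3 is accepted (BFS exhausts all shorter strings without reaching an accepting state), and aba is the lexicographically least accepting string of length 3.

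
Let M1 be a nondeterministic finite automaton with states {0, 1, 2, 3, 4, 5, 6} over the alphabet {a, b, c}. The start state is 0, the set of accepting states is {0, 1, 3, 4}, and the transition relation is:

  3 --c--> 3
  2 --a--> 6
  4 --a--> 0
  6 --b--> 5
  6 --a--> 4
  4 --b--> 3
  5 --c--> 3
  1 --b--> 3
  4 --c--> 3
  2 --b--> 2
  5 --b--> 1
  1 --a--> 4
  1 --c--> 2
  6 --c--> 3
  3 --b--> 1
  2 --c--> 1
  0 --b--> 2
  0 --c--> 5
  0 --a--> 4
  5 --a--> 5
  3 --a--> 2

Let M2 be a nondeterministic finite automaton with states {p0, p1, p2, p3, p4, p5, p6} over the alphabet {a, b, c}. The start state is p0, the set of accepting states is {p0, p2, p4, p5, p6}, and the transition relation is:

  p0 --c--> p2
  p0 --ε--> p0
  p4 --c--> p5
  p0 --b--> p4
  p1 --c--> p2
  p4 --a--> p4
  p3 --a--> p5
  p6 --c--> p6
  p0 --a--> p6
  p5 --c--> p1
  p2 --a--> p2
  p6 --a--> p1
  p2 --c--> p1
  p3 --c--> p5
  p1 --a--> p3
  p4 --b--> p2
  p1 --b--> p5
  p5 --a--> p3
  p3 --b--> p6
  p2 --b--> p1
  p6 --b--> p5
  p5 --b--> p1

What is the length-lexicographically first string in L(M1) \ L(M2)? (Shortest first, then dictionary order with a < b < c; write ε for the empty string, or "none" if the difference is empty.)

The string aa is accepted by M1 but not by M2.
No shorter string lies in the difference, and aa is the lexicographically first length-2 string in L(M1) \ L(M2).

aa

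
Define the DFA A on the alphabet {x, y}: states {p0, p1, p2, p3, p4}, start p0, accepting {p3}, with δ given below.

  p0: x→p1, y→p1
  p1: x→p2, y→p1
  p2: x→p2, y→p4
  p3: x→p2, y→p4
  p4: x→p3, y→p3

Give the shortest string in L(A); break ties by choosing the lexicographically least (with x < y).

A breadth-first search from p0 reaches an accepting state first via the path p0 → p1 → p2 → p4 → p3 on input xxyx.
No string of length < 4 is accepted (BFS exhausts all shorter strings without reaching an accepting state), and xxyx is the lexicographically least accepting string of length 4.

xxyx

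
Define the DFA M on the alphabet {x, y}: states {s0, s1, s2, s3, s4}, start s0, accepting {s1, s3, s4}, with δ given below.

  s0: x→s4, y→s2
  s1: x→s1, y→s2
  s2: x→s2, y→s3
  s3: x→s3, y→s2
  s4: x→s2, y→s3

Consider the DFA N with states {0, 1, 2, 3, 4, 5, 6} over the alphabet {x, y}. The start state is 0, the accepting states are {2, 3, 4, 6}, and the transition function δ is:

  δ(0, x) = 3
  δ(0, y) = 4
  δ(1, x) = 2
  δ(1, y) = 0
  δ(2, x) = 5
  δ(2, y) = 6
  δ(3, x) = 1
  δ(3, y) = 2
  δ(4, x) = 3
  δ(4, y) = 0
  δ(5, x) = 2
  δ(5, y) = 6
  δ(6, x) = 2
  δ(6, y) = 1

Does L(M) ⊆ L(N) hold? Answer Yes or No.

The string yy is in L(M) but not in L(N).
So L(M) ⊄ L(N).

No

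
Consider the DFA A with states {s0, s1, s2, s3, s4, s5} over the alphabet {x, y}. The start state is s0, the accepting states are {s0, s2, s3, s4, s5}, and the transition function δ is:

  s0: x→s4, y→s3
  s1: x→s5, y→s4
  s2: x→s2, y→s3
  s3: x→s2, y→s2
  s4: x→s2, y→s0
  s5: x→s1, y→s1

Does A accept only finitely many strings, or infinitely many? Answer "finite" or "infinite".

infinite

State s2 is reachable from the start and can reach an accepting state, and it lies on the cycle s2 → s2.
Traversing that cycle any number of times yields accepted strings of unbounded length, so the language is infinite.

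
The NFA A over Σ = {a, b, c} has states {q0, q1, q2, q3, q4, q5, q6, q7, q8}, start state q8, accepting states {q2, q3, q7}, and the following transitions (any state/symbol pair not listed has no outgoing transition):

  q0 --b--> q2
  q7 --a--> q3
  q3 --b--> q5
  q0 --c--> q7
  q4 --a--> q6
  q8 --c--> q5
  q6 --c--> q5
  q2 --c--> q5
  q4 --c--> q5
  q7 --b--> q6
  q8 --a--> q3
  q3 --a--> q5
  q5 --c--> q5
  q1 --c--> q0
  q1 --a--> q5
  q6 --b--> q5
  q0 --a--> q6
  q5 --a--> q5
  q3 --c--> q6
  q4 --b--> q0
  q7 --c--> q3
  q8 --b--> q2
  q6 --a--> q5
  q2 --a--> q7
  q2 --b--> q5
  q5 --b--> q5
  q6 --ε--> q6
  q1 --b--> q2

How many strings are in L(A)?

5

The useful subgraph on states {q2, q3, q7, q8} is acyclic, so L(A) is finite; the longest accepting path visits 4 useful states, giving maximum string length 3.
Counting accepting paths from q8 by length: 2 of length 1, 1 of length 2, 2 of length 3. Total 5.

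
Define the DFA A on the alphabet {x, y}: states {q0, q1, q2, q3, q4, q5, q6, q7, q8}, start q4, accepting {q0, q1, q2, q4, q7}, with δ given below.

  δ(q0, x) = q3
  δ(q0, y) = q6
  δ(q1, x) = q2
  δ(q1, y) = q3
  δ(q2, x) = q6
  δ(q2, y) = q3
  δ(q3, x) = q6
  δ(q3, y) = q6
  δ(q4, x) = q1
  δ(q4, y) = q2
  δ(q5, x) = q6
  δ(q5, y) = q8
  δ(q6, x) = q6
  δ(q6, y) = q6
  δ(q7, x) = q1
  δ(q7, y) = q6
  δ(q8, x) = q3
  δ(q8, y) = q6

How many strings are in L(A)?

The useful subgraph on states {q1, q2, q4} is acyclic, so L(A) is finite; the longest accepting path visits 3 useful states, giving maximum string length 2.
Counting accepting paths from q4 by length: 1 of length 0, 2 of length 1, 1 of length 2. Total 4.

4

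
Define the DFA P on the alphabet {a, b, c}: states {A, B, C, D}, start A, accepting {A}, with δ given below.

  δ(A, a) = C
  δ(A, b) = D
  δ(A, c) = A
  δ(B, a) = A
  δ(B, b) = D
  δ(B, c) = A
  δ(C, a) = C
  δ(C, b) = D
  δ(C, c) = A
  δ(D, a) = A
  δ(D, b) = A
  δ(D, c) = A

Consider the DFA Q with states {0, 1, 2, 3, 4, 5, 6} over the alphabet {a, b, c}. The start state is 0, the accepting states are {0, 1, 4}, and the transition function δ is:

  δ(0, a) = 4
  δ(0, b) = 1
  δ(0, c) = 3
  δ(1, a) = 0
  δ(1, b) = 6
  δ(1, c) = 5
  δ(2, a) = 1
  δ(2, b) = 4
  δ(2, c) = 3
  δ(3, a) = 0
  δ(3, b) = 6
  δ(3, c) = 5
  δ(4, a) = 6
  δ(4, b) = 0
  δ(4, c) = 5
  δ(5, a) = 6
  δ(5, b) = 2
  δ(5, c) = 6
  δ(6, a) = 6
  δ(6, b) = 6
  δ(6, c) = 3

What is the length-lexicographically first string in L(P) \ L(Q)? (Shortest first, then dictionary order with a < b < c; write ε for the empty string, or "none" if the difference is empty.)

The string c is accepted by P but not by Q.
No shorter string lies in the difference, and c is the lexicographically first length-1 string in L(P) \ L(Q).

c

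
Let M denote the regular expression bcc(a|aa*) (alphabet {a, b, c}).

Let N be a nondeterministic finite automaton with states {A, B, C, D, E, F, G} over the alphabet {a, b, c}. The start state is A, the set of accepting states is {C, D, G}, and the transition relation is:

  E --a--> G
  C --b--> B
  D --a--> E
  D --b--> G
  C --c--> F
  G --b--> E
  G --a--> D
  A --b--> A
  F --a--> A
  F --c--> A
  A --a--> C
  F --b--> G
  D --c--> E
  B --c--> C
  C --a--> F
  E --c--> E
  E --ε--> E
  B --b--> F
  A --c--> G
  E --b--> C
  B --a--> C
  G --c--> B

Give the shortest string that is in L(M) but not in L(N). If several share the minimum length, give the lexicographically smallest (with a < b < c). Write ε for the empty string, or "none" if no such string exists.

bccaa

The string bccaa is accepted by M but not by N.
No shorter string lies in the difference, and bccaa is the lexicographically first length-5 string in L(M) \ L(N).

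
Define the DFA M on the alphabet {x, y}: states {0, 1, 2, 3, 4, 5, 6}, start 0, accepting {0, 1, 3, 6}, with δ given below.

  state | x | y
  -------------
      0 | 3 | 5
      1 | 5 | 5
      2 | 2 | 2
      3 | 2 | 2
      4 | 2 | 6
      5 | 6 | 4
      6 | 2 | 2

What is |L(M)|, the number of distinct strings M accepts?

4

The useful subgraph on states {0, 3, 4, 5, 6} is acyclic, so L(M) is finite; the longest accepting path visits 4 useful states, giving maximum string length 3.
Counting accepting paths from 0 by length: 1 of length 0, 1 of length 1, 1 of length 2, 1 of length 3. Total 4.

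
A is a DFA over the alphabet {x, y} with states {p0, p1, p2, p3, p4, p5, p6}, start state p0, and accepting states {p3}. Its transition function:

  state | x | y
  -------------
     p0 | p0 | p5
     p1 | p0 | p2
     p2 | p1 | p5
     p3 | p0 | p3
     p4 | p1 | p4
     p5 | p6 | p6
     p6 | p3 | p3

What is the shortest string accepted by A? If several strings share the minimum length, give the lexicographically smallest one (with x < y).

A breadth-first search from p0 reaches an accepting state first via the path p0 → p5 → p6 → p3 on input yxx.
No string of length < 3 is accepted (BFS exhausts all shorter strings without reaching an accepting state), and yxx is the lexicographically least accepting string of length 3.

yxx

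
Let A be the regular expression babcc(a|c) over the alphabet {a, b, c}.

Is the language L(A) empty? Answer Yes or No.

No

The string babcca matches the expression, so it belongs to L(A).
Since L(A) contains at least one string, it is not empty.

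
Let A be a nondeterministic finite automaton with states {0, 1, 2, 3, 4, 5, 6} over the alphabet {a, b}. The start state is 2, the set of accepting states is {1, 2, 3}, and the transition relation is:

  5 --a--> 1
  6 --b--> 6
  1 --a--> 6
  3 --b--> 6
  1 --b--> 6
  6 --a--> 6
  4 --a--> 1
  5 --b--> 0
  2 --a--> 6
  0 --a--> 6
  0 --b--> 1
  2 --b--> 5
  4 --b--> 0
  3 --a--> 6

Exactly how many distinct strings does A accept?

The useful subgraph on states {0, 1, 2, 5} is acyclic, so L(A) is finite; the longest accepting path visits 4 useful states, giving maximum string length 3.
Counting accepting paths from 2 by length: 1 of length 0, 1 of length 2, 1 of length 3. Total 3.

3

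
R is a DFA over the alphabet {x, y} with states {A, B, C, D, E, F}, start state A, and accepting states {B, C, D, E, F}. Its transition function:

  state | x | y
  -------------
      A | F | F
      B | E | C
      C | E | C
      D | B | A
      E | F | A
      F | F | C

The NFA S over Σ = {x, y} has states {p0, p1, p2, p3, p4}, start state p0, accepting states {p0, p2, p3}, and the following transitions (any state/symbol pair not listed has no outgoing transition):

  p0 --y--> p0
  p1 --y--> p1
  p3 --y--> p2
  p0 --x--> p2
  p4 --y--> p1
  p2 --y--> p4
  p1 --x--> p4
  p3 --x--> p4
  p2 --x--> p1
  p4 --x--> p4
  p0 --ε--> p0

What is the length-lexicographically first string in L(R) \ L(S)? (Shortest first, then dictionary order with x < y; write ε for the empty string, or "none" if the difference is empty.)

xx

The string xx is accepted by R but not by S.
No shorter string lies in the difference, and xx is the lexicographically first length-2 string in L(R) \ L(S).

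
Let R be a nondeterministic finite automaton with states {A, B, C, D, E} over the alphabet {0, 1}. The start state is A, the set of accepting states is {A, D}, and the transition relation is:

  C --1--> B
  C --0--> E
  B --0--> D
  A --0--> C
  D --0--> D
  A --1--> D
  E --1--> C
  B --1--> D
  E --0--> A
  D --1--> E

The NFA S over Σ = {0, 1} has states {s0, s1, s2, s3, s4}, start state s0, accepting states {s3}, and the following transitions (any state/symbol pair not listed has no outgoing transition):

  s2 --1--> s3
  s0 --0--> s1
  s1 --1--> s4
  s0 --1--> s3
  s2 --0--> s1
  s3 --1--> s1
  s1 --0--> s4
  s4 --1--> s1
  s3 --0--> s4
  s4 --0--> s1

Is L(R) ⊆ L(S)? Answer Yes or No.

No

The empty string ε is in L(R) but not in L(S).
So L(R) ⊄ L(S).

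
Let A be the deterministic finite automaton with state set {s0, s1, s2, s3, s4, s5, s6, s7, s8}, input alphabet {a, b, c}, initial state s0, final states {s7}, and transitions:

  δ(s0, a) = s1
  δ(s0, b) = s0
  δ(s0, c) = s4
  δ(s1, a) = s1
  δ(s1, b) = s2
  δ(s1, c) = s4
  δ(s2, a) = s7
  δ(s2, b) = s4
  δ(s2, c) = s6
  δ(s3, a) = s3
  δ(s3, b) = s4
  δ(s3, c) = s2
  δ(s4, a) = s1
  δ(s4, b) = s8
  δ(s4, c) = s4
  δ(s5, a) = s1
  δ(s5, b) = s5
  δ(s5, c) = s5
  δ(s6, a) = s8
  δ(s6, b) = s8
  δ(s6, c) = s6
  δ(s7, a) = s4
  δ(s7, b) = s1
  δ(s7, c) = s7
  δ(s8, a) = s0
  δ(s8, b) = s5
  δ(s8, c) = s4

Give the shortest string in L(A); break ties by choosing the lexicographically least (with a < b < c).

A breadth-first search from s0 reaches an accepting state first via the path s0 → s1 → s2 → s7 on input aba.
No string of length < 3 is accepted (BFS exhausts all shorter strings without reaching an accepting state), and aba is the lexicographically least accepting string of length 3.

aba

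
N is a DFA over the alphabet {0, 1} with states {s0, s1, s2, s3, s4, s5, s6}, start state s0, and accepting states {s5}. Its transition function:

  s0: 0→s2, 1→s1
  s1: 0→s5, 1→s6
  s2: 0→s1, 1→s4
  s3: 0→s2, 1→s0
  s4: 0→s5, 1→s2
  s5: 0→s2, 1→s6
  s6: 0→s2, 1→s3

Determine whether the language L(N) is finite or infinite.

State s1 is reachable from the start and can reach an accepting state, and it lies on the cycle s1 → s5 → s2 → s1.
Traversing that cycle any number of times yields accepted strings of unbounded length, so the language is infinite.

infinite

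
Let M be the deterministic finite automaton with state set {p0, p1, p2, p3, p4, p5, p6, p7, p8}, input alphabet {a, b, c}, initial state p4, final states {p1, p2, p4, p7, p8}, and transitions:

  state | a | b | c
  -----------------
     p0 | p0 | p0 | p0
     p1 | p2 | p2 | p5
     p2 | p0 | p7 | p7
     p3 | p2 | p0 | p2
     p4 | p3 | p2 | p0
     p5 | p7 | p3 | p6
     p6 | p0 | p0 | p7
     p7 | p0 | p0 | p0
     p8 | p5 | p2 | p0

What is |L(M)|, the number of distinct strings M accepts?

10

The useful subgraph on states {p2, p3, p4, p7} is acyclic, so L(M) is finite; the longest accepting path visits 4 useful states, giving maximum string length 3.
Counting accepting paths from p4 by length: 1 of length 0, 1 of length 1, 4 of length 2, 4 of length 3. Total 10.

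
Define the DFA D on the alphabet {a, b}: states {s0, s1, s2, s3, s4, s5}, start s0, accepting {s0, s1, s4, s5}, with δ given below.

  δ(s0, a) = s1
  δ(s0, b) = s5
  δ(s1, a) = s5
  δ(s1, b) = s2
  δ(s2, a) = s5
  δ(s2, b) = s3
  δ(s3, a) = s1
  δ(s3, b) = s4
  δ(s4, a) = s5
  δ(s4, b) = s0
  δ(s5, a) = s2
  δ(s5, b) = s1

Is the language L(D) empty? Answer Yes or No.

The empty string ε is accepted: the run s0 ends in the accepting state s0.
Since at least one string is accepted, L(D) is not empty.

No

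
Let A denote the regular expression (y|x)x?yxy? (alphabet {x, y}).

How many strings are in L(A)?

The expression has no Kleene star, so L(A) is finite. Expanding the alternatives gives {xyx, yyx, xxyx, xyxy, yxyx, yyxy, xxyxy, yxyxy}.
That is 2 of length 3, 4 of length 4, 2 of length 5: 8 strings in all.

8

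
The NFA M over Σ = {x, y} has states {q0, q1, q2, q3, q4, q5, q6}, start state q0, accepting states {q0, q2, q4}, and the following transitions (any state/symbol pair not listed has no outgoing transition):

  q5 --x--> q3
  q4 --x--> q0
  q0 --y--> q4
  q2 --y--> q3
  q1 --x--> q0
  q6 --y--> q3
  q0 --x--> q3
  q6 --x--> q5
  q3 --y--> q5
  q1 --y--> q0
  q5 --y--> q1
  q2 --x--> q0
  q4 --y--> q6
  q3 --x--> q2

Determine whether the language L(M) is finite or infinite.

infinite

State q0 is reachable from the start and can reach an accepting state, and it lies on the cycle q0 → q3 → q2 → q0.
Traversing that cycle any number of times yields accepted strings of unbounded length, so the language is infinite.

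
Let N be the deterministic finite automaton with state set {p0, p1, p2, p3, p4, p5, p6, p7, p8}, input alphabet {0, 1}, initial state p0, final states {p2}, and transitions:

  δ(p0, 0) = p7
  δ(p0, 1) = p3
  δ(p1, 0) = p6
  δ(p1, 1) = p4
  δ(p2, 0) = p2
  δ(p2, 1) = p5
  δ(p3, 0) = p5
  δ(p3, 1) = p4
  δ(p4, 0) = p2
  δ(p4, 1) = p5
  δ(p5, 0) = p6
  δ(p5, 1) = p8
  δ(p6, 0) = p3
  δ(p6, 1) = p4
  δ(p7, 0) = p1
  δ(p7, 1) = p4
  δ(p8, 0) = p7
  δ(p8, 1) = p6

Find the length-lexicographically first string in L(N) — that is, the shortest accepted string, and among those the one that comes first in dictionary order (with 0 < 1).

010

A breadth-first search from p0 reaches an accepting state first via the path p0 → p7 → p4 → p2 on input 010.
No string of length < 3 is accepted (BFS exhausts all shorter strings without reaching an accepting state), and 010 is the lexicographically least accepting string of length 3.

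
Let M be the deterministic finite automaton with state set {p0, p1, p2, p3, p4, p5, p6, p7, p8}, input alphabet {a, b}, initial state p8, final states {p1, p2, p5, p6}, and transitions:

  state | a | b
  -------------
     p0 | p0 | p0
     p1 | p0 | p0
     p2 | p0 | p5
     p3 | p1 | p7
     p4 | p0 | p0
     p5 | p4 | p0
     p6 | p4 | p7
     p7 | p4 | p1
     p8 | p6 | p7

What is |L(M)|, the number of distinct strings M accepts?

3

The useful subgraph on states {p1, p6, p7, p8} is acyclic, so L(M) is finite; the longest accepting path visits 4 useful states, giving maximum string length 3.
Counting accepting paths from p8 by length: 1 of length 1, 1 of length 2, 1 of length 3. Total 3.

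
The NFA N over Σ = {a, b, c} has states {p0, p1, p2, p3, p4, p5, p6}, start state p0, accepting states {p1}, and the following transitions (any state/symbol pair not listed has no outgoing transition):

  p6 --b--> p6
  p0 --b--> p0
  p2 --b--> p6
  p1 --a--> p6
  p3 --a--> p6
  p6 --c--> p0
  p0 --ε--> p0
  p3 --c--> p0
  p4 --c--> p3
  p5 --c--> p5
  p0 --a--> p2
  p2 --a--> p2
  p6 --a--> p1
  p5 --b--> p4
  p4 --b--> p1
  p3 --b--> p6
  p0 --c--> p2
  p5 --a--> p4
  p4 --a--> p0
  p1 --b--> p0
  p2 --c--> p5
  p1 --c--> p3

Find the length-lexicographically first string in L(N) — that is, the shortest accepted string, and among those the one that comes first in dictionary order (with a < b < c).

A breadth-first search from p0 reaches an accepting state first via the path p0 → p2 → p6 → p1 on input aba.
No string of length < 3 is accepted (BFS exhausts all shorter strings without reaching an accepting state), and aba is the lexicographically least accepting string of length 3.

aba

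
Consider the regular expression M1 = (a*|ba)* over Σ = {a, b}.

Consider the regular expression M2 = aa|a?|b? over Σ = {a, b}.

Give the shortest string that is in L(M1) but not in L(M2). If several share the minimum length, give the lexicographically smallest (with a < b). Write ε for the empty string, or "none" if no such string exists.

The string ba is accepted by M1 but not by M2.
No shorter string lies in the difference, and ba is the lexicographically first length-2 string in L(M1) \ L(M2).

ba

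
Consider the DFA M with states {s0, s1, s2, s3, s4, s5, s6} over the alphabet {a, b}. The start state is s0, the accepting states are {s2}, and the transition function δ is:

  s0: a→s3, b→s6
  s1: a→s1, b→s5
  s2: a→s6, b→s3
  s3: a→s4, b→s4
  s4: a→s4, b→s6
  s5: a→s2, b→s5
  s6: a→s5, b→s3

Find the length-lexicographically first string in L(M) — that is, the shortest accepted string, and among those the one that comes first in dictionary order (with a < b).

baa

A breadth-first search from s0 reaches an accepting state first via the path s0 → s6 → s5 → s2 on input baa.
No string of length < 3 is accepted (BFS exhausts all shorter strings without reaching an accepting state), and baa is the lexicographically least accepting string of length 3.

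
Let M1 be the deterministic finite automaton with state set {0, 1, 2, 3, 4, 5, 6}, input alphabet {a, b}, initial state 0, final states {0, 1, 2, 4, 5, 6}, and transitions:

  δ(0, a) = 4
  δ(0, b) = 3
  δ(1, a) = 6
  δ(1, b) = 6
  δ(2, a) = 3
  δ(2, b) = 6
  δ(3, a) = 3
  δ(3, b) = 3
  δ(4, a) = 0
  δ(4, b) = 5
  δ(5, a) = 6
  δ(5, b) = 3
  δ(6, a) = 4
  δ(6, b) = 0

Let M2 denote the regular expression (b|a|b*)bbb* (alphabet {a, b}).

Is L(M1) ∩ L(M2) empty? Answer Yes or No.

Converting the expression M2 to a DFA (subset construction, then merging equivalent states) gives the minimal DFA with states {r0, r1, r2, r3, r4}, start state r0, accepting states {r4} and transitions r0: a→r1, b→r2; r1: a→r3, b→r2; r2: a→r3, b→r4; r3: a→r3, b→r3; r4: a→r3, b→r4.
Exploring the product automaton M1 × M2 from the start pair (0, r0), following both machines on each input symbol, reaches 10 state pairs: (0, r0), (4, r1), (3, r2), (0, r3), (5, r2), (3, r3), (3, r4), (4, r3), (6, r3), (5, r3).
M1 accepts in {0, 1, 2, 4, 5, 6} and M2 accepts in {r4}; no reachable pair has both components accepting, so no string drives both machines to acceptance simultaneously and L(M1) ∩ L(M2) = ∅.
So no string is accepted by both, and the intersection is empty.

Yes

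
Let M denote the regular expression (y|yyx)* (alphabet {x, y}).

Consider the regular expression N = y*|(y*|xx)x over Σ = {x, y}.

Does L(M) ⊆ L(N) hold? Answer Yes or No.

The string yyxy is in L(M) but not in L(N).
So L(M) ⊄ L(N).

No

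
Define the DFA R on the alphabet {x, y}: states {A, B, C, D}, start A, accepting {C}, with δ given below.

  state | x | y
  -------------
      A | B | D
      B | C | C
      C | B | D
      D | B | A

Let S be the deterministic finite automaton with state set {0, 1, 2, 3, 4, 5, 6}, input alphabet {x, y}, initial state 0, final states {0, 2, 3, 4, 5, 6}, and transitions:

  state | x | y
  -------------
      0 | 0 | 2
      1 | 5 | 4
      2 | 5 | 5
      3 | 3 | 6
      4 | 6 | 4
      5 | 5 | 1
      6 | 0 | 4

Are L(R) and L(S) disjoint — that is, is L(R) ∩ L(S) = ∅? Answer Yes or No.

The string xx is accepted by both R and S.
Hence L(R) ∩ L(S) ≠ ∅.

No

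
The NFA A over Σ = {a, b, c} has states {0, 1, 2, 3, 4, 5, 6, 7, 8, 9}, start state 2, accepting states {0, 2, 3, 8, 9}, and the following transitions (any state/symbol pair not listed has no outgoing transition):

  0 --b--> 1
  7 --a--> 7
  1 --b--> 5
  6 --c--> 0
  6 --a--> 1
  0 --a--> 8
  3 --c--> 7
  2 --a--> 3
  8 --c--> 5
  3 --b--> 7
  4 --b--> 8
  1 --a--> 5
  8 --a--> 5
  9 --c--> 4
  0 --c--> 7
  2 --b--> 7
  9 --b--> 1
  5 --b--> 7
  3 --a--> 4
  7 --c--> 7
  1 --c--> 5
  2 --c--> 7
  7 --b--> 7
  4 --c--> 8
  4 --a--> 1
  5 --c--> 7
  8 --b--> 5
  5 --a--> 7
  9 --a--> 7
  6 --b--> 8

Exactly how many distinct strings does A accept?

The useful subgraph on states {2, 3, 4, 8} is acyclic, so L(A) is finite; the longest accepting path visits 4 useful states, giving maximum string length 3.
Counting accepting paths from 2 by length: 1 of length 0, 1 of length 1, 2 of length 3. Total 4.

4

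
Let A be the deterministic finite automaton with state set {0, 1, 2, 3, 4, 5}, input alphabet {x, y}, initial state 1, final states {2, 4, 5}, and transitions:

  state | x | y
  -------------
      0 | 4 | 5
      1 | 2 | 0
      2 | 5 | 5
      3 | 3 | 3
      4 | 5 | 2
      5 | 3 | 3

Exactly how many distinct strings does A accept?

9

The useful subgraph on states {0, 1, 2, 4, 5} is acyclic, so L(A) is finite; the longest accepting path visits 5 useful states, giving maximum string length 4.
Counting accepting paths from 1 by length: 1 of length 1, 4 of length 2, 2 of length 3, 2 of length 4. Total 9.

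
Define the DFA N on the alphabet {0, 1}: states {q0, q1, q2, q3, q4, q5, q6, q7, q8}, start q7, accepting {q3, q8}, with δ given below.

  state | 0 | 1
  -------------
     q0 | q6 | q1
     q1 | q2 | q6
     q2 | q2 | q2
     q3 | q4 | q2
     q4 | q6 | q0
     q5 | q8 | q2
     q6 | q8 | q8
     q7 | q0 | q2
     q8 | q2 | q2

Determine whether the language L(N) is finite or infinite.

finite

The useful states (reachable from q7 and able to reach an accepting state) are {q0, q1, q6, q7, q8}.
Restricted to these states the transition graph has no cycle, so every accepting path has bounded length and L is finite.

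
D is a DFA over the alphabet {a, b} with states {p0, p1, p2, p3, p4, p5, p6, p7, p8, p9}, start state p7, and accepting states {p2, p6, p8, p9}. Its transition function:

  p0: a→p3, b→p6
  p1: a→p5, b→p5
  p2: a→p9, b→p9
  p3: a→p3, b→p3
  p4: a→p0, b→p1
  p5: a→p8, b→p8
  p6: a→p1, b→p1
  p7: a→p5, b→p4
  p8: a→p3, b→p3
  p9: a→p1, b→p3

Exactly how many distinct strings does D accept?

The useful subgraph on states {p0, p1, p4, p5, p6, p7, p8} is acyclic, so L(D) is finite; the longest accepting path visits 7 useful states, giving maximum string length 6.
Counting accepting paths from p7 by length: 2 of length 2, 1 of length 3, 4 of length 4, 8 of length 6. Total 15.

15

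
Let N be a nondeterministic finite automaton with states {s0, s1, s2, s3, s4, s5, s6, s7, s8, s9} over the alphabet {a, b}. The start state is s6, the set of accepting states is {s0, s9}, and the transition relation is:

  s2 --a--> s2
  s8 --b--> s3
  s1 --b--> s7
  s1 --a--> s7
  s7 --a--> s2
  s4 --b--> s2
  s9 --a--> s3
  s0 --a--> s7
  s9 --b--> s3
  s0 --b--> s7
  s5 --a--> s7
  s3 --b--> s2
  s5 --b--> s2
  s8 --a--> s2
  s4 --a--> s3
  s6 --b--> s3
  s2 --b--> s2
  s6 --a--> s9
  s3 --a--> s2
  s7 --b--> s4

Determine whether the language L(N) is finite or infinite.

The useful states (reachable from s6 and able to reach an accepting state) are {s6, s9}.
Restricted to these states the transition graph has no cycle, so every accepting path has bounded length and L is finite.

finite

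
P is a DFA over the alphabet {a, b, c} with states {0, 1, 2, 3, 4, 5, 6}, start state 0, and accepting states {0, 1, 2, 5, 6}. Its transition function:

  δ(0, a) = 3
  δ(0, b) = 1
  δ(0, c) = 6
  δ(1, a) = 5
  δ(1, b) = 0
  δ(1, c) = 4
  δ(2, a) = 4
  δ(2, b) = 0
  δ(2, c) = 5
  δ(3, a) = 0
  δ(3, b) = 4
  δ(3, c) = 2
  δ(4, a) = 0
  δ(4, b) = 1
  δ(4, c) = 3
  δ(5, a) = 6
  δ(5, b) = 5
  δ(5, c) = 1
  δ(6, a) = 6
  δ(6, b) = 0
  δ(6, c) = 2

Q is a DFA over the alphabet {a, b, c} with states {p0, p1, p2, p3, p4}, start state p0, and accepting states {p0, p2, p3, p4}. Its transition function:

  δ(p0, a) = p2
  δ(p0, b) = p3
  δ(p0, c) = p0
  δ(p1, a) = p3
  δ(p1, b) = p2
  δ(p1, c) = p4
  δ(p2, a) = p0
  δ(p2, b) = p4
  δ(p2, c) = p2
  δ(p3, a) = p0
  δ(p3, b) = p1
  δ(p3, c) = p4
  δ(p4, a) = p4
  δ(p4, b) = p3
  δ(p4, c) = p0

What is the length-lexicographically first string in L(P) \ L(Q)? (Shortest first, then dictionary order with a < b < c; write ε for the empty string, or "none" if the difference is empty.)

bb

The string bb is accepted by P but not by Q.
No shorter string lies in the difference, and bb is the lexicographically first length-2 string in L(P) \ L(Q).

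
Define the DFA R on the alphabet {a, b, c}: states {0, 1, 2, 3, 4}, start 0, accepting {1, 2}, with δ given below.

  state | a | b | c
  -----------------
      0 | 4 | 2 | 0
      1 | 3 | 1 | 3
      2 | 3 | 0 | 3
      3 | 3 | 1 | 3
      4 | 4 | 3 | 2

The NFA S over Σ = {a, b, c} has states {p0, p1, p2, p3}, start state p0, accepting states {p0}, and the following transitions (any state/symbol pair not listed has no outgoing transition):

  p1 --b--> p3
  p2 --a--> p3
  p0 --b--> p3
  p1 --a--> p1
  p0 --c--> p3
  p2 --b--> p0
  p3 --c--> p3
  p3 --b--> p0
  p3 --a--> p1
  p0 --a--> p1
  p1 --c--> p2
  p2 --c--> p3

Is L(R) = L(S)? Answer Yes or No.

No

The string b is accepted by R but rejected by S.
So L(R) ≠ L(S).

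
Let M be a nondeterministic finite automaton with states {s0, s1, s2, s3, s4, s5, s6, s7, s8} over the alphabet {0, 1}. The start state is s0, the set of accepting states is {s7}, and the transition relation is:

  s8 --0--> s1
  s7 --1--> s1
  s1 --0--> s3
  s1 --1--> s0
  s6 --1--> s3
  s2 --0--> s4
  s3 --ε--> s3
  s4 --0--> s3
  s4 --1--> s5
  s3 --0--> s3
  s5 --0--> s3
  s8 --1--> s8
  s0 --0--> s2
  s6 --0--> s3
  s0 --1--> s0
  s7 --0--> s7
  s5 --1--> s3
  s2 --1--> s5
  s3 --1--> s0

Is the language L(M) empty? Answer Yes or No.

The states reachable from the start state are {s0, s2, s3, s4, s5}.
None of the accepting states {s7} is reachable, so no string is accepted and L(M) = ∅.

Yes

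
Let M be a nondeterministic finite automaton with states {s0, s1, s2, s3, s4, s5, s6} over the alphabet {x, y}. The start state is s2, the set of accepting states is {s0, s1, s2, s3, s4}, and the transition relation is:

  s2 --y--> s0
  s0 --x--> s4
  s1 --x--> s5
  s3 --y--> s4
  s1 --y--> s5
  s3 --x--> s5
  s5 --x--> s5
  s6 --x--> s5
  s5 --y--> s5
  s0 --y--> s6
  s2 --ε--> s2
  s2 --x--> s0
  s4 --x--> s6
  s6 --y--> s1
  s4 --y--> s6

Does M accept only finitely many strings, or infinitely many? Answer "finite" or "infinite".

finite

The useful states (reachable from s2 and able to reach an accepting state) are {s0, s1, s2, s4, s6}.
Restricted to these states the transition graph has no cycle, so every accepting path has bounded length and L is finite.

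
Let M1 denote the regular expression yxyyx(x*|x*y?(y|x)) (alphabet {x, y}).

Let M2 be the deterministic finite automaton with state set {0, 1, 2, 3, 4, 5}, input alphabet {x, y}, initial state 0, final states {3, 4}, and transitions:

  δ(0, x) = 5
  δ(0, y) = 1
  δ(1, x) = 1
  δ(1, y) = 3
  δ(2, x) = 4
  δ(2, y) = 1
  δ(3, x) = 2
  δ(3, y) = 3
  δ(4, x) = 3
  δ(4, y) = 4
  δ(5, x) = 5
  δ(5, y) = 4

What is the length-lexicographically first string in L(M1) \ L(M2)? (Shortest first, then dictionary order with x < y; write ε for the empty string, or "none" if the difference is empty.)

The string yxyyx is accepted by M1 but not by M2.
No shorter string lies in the difference, and yxyyx is the lexicographically first length-5 string in L(M1) \ L(M2).

yxyyx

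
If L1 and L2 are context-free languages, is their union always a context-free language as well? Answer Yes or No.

Take grammars for L₁ and L₂ with disjoint nonterminals and start symbols S₁, S₂; the grammar with a new start symbol and productions S → S₁ | S₂ generates L₁ ∪ L₂.
So the context-free languages are closed under union.

Yes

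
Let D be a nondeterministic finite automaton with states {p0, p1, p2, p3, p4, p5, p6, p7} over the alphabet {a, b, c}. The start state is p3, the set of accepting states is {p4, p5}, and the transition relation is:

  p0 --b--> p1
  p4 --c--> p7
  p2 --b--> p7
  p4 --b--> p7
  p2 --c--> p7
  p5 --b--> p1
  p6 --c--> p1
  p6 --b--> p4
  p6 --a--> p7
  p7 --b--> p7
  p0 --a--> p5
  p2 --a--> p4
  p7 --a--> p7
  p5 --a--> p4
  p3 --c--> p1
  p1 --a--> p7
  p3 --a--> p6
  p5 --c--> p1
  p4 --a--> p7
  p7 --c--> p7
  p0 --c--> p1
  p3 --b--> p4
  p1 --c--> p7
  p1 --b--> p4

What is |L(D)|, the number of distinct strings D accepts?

4

The useful subgraph on states {p1, p3, p4, p6} is acyclic, so L(D) is finite; the longest accepting path visits 4 useful states, giving maximum string length 3.
Counting accepting paths from p3 by length: 1 of length 1, 2 of length 2, 1 of length 3. Total 4.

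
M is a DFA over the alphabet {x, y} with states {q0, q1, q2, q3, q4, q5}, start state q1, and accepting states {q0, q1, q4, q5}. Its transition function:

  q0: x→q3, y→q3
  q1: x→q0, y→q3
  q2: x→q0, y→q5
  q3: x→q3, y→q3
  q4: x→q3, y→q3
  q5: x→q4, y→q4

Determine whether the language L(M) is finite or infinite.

finite

The useful states (reachable from q1 and able to reach an accepting state) are {q0, q1}.
Restricted to these states the transition graph has no cycle, so every accepting path has bounded length and L is finite.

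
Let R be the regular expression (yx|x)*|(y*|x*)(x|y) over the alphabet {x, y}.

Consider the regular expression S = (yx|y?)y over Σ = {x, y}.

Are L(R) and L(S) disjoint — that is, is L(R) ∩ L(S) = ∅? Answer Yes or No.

The string y is accepted by both R and S.
Hence L(R) ∩ L(S) ≠ ∅.

No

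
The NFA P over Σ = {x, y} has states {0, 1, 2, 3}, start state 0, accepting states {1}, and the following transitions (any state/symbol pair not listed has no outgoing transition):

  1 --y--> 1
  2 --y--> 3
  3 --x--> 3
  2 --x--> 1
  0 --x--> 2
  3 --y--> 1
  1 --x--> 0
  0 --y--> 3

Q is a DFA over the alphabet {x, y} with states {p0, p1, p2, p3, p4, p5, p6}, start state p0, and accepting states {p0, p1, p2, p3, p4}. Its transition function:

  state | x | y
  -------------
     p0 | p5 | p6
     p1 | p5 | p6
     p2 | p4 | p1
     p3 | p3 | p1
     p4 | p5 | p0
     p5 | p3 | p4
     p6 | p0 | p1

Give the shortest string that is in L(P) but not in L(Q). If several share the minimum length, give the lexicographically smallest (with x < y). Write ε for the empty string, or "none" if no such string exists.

The string yxy is accepted by P but not by Q.
No shorter string lies in the difference, and yxy is the lexicographically first length-3 string in L(P) \ L(Q).

yxy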